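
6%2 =0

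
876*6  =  5256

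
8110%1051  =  753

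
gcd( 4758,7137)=2379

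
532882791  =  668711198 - 135828407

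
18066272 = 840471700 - 822405428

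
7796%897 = 620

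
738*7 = 5166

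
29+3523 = 3552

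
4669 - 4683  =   -14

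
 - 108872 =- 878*124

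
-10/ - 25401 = 10/25401 = 0.00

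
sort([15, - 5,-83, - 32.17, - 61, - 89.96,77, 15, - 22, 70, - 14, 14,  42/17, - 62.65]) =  [ - 89.96, - 83 , - 62.65, - 61, - 32.17, - 22 ,-14,-5, 42/17, 14,15, 15, 70,77 ]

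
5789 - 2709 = 3080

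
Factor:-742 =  - 2^1*7^1*53^1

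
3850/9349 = 3850/9349 = 0.41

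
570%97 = 85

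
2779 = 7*397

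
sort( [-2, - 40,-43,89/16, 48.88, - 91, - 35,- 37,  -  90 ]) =[ -91,-90,-43,-40 , - 37, - 35, - 2,89/16, 48.88 ]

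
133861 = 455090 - 321229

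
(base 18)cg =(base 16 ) E8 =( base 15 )107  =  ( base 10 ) 232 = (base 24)9G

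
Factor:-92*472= - 43424 =- 2^5*23^1*59^1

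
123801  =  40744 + 83057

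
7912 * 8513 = 67354856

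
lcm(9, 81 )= 81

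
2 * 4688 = 9376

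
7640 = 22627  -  14987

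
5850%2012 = 1826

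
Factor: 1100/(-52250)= -2/95 = - 2^1*5^( - 1 ) * 19^( - 1 )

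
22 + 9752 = 9774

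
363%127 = 109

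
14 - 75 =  - 61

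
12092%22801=12092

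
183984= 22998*8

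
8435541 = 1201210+7234331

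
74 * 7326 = 542124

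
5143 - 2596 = 2547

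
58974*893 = 52663782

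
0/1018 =0 = 0.00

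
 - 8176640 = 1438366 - 9615006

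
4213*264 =1112232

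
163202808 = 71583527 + 91619281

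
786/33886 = 393/16943 = 0.02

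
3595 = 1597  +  1998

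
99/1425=33/475= 0.07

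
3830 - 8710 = - 4880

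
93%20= 13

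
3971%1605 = 761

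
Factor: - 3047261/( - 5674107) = 3^( - 1) *7^2*17^( - 1)*71^( - 1 )*1567^(  -  1 )*62189^1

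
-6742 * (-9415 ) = 63475930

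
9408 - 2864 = 6544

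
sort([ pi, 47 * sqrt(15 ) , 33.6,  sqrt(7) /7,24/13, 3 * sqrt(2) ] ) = [sqrt(7)/7,24/13 , pi,3*sqrt(2),  33.6, 47*sqrt( 15)]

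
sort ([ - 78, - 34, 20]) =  [ - 78, - 34, 20]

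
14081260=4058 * 3470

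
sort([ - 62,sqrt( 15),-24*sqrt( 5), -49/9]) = [ - 62, - 24*sqrt(5 ), - 49/9,sqrt( 15)] 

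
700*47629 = 33340300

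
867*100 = 86700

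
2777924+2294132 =5072056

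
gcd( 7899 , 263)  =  1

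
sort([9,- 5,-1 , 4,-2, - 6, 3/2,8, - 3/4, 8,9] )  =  [-6,  -  5, - 2, - 1 ,-3/4, 3/2, 4 , 8,  8,  9,9] 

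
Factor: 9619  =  9619^1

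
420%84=0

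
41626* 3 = 124878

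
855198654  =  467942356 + 387256298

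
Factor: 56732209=56732209^1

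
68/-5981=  - 1+5913/5981 = - 0.01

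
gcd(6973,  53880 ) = 1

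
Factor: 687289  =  687289^1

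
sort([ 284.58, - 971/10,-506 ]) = [ - 506, - 971/10 , 284.58 ]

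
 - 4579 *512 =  - 2344448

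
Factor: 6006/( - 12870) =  - 3^( - 1)*5^( - 1)* 7^1 = -7/15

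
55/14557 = 55/14557 = 0.00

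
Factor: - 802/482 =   -  241^( - 1 )*401^1 =- 401/241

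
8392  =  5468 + 2924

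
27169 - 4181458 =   -  4154289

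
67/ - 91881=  - 67/91881 = - 0.00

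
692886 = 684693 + 8193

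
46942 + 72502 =119444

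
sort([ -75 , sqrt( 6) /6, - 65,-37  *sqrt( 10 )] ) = [-37 *sqrt( 10 ) , - 75, - 65,sqrt( 6) /6 ]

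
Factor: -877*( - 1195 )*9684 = 10148977260= 2^2*3^2 * 5^1 * 239^1*269^1*877^1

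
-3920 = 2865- 6785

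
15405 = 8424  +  6981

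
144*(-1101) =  - 158544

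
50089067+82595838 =132684905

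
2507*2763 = 6926841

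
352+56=408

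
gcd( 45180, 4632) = 12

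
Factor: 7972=2^2*1993^1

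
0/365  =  0 = 0.00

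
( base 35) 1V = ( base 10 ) 66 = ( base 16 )42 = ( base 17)3f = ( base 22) 30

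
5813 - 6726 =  - 913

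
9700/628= 2425/157 = 15.45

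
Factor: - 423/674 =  - 2^(-1) * 3^2*47^1*337^( -1)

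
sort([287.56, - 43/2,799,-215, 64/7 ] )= [ - 215,-43/2,  64/7,  287.56, 799] 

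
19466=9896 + 9570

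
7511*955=7173005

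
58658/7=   8379 +5/7 = 8379.71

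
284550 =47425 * 6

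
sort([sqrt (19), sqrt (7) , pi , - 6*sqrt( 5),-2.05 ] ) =[ - 6*sqrt( 5), - 2.05, sqrt( 7),pi,sqrt(19) ] 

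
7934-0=7934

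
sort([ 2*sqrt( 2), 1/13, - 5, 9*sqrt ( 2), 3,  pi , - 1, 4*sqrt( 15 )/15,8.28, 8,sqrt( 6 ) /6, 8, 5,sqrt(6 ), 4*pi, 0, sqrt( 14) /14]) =[  -  5, - 1, 0, 1/13,  sqrt(14) /14, sqrt (6 ) /6, 4*sqrt( 15)/15,sqrt( 6 ),  2 * sqrt( 2),3,pi, 5, 8,8,8.28, 4*pi,  9*sqrt(2)]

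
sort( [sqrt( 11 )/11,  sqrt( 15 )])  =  [ sqrt( 11)/11 , sqrt (15)] 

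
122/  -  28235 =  - 1 + 28113/28235 = - 0.00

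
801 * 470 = 376470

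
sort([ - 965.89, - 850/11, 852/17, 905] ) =[ - 965.89, - 850/11, 852/17,  905] 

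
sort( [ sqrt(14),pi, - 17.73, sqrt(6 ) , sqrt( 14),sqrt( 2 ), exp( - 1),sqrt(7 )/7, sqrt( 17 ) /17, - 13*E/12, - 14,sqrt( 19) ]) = [  -  17.73 , - 14, - 13*E/12, sqrt( 17)/17 , exp( - 1 ), sqrt( 7 ) /7,sqrt (2 ), sqrt( 6), pi,sqrt(14 ), sqrt( 14 ),  sqrt( 19 ) ]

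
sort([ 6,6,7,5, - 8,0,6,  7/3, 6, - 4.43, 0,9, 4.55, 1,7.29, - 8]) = [-8,  -  8, - 4.43,0, 0, 1,7/3, 4.55,5, 6, 6, 6,  6,7, 7.29, 9]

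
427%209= 9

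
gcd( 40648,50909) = 1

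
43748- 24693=19055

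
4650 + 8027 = 12677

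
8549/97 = 88+13/97 = 88.13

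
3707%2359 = 1348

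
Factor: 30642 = 2^1*3^1*5107^1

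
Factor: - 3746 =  - 2^1*1873^1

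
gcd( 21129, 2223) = 3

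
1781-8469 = - 6688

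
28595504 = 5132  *5572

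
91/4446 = 7/342 =0.02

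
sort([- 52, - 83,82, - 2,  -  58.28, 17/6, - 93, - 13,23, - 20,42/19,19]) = [ - 93, - 83, - 58.28,-52, - 20, - 13,- 2,42/19,17/6,19,23,82 ]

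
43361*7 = 303527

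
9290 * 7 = 65030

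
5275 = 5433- 158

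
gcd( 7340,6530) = 10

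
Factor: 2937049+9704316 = 5^1*11^1 *19^1 * 12097^1 = 12641365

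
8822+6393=15215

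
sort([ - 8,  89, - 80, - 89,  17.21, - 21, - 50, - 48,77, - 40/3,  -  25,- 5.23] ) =[ - 89, - 80, - 50, - 48, - 25,  -  21, -40/3,- 8, - 5.23,17.21,77,89 ] 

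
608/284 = 2+10/71 =2.14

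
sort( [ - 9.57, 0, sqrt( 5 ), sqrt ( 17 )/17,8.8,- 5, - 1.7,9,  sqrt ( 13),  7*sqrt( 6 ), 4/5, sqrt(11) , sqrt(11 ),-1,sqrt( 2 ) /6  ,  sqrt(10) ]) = [ - 9.57, - 5, - 1.7,-1, 0, sqrt( 2)/6, sqrt( 17 )/17,  4/5, sqrt(5 ),sqrt( 10),sqrt ( 11), sqrt(11), sqrt( 13) , 8.8,9,7*sqrt( 6 ) ]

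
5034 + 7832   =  12866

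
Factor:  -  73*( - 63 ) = 4599 = 3^2*7^1*73^1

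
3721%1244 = 1233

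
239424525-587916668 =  - 348492143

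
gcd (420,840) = 420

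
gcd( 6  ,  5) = 1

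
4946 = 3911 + 1035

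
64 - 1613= - 1549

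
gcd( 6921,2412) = 9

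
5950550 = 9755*610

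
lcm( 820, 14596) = 72980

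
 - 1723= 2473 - 4196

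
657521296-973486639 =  -315965343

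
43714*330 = 14425620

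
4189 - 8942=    - 4753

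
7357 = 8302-945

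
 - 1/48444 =-1+ 48443/48444 = - 0.00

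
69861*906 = 63294066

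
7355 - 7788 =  -433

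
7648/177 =43 +37/177 = 43.21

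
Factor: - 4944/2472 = - 2^1= - 2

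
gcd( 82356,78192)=12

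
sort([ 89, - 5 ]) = [ - 5,89]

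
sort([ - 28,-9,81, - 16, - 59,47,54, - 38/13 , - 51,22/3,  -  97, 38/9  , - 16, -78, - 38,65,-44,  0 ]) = [-97,-78,-59, -51,-44,-38, - 28, - 16,-16, - 9, - 38/13, 0,38/9,22/3,47, 54,65, 81 ] 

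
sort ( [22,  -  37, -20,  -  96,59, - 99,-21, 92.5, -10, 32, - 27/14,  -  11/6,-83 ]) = [-99,-96, - 83,  -  37, - 21, - 20,-10,-27/14,-11/6,22,32, 59, 92.5] 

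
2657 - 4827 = -2170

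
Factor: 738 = 2^1*3^2*41^1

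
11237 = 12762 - 1525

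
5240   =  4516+724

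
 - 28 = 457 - 485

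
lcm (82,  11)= 902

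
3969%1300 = 69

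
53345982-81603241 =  - 28257259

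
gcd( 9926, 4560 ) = 2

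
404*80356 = 32463824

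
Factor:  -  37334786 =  - 2^1 * 229^1*81517^1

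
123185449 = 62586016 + 60599433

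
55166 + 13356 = 68522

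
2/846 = 1/423 = 0.00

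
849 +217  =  1066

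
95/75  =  1 + 4/15 = 1.27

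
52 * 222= 11544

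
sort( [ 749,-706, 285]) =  [ - 706,285, 749]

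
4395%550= 545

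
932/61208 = 233/15302 = 0.02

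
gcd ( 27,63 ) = 9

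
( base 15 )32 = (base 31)1g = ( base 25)1m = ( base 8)57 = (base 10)47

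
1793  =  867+926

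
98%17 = 13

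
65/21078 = 65/21078 = 0.00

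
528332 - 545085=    - 16753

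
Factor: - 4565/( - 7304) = 2^ (-3)*5^1 =5/8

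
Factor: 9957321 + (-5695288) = 4262033^1 = 4262033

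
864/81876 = 72/6823= 0.01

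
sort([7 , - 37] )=[ - 37, 7]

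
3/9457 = 3/9457 = 0.00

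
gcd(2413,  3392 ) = 1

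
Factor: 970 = 2^1*5^1* 97^1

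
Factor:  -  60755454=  - 2^1 * 3^3*151^1*7451^1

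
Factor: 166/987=2^1*3^( - 1)*7^ ( -1)*47^(-1)*83^1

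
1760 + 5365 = 7125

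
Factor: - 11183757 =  - 3^1*13^1*286763^1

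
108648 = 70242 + 38406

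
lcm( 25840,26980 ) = 1834640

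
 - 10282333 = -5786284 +  -  4496049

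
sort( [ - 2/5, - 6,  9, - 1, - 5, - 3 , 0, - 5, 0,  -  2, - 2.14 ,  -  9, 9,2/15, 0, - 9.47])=[ - 9.47, - 9, - 6, - 5, - 5, - 3, - 2.14, - 2,-1, - 2/5, 0,0, 0,2/15, 9,9]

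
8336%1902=728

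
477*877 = 418329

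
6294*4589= 28883166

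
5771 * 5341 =30822911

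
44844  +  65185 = 110029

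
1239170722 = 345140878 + 894029844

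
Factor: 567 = 3^4*7^1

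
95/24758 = 95/24758 = 0.00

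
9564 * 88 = 841632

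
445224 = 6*74204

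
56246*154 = 8661884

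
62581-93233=- 30652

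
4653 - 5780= - 1127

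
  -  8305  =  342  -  8647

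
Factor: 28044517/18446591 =4201^( - 1 ) *4391^( - 1 )*28044517^1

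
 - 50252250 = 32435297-82687547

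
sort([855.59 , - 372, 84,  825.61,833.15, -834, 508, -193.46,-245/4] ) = [-834, - 372, - 193.46,- 245/4, 84, 508,825.61,  833.15, 855.59]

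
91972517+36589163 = 128561680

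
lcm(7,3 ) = 21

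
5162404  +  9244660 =14407064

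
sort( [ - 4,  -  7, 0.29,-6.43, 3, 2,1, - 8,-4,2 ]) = [ - 8,-7,-6.43, - 4,  -  4, 0.29, 1,2,2, 3]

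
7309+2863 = 10172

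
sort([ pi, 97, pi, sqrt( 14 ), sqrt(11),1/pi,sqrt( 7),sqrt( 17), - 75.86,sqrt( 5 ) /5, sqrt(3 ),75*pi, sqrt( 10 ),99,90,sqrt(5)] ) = [-75.86,1/pi,sqrt(5 ) /5,  sqrt(3),sqrt(5), sqrt(7 ),pi, pi,sqrt ( 10),sqrt(11 ), sqrt(14 ), sqrt( 17 ),90,97,99 , 75  *  pi ] 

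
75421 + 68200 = 143621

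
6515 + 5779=12294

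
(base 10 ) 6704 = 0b1101000110000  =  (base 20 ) gf4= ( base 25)AI4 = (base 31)6u8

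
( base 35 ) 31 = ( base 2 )1101010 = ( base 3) 10221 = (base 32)3a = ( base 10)106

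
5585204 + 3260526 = 8845730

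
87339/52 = 87339/52= 1679.60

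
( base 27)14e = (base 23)1E0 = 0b1101010011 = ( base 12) 5ab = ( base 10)851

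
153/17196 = 51/5732 = 0.01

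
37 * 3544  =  131128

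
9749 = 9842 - 93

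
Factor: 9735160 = 2^3 * 5^1*257^1*947^1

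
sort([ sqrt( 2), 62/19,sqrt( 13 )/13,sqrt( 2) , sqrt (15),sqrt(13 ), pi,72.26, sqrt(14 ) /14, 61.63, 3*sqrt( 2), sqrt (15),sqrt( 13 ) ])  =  [ sqrt (14)/14,sqrt(13)/13,sqrt (2 ) , sqrt( 2 ),pi,62/19,sqrt ( 13), sqrt( 13 ), sqrt (15),sqrt(15 ), 3  *sqrt ( 2 ), 61.63,72.26] 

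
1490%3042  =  1490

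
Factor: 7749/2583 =3 = 3^1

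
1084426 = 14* 77459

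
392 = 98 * 4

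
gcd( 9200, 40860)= 20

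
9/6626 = 9/6626 = 0.00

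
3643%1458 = 727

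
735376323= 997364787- 261988464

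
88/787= 88/787 = 0.11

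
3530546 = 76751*46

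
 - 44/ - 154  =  2/7 = 0.29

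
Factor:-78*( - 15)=1170   =  2^1*3^2*5^1* 13^1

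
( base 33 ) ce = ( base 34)c2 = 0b110011010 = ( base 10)410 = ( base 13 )257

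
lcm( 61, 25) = 1525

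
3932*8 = 31456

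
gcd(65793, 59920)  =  7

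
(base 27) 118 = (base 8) 1374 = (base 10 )764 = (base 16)2fc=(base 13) 46A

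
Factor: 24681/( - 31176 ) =  -  19/24=-  2^( - 3 )  *  3^ ( -1)*19^1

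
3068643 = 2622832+445811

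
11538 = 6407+5131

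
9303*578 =5377134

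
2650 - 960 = 1690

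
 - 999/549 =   -  111/61 = - 1.82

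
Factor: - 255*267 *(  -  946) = 2^1 * 3^2 * 5^1 *11^1 * 17^1*43^1*89^1=64408410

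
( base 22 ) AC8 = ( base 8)11770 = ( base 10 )5112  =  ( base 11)3928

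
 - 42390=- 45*942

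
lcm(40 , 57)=2280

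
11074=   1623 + 9451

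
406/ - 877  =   - 406/877 = - 0.46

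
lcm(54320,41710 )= 2335760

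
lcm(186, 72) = 2232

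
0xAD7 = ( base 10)2775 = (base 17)9a4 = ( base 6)20503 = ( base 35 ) 29A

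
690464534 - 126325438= 564139096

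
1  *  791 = 791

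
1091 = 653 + 438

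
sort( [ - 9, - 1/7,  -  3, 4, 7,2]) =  [ - 9,-3, - 1/7,2,4, 7]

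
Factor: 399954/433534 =3^1 * 17^ ( - 1) * 41^( - 1 )*191^1*311^( - 1)* 349^1  =  199977/216767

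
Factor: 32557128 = 2^3* 3^1 * 1356547^1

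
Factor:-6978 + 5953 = - 1025 = -5^2*41^1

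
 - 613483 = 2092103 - 2705586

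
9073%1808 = 33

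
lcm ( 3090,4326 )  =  21630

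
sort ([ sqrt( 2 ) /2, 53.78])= [sqrt ( 2)/2, 53.78 ] 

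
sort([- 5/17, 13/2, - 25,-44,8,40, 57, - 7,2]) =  [ -44,- 25, - 7, - 5/17, 2, 13/2,8,40,  57] 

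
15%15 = 0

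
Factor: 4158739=13^1*19^1*113^1*149^1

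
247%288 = 247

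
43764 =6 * 7294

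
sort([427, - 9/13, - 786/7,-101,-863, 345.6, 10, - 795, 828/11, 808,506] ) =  [ - 863,-795, - 786/7, - 101, - 9/13,  10,828/11,345.6, 427, 506, 808 ] 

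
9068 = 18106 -9038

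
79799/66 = 79799/66 = 1209.08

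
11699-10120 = 1579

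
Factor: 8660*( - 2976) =-2^7 *3^1* 5^1*31^1*433^1 = -  25772160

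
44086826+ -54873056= -10786230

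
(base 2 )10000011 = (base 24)5B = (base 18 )75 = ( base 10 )131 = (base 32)43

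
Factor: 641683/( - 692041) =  - 841/907 = - 29^2*907^( - 1 )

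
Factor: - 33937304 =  - 2^3*17^1*249539^1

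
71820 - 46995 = 24825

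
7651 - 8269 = -618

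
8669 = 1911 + 6758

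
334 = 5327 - 4993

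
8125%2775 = 2575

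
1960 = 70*28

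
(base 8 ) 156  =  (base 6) 302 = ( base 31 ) 3h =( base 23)4i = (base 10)110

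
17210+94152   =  111362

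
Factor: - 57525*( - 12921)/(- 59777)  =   - 3^2*5^2*13^1 * 23^ (-2) * 59^2*73^1*113^( - 1) = -743280525/59777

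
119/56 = 2 + 1/8 = 2.12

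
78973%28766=21441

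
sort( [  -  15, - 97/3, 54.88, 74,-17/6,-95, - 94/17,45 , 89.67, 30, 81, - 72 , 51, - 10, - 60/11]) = [ - 95, - 72, - 97/3,-15, - 10, - 94/17, - 60/11, - 17/6, 30,  45, 51,54.88, 74, 81,89.67 ] 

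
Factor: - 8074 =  - 2^1*11^1*367^1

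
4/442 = 2/221 = 0.01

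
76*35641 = 2708716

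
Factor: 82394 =2^1 * 13^1*3169^1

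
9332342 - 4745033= 4587309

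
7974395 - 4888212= 3086183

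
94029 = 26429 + 67600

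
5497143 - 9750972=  - 4253829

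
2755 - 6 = 2749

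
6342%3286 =3056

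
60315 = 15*4021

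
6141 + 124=6265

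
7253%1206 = 17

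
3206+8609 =11815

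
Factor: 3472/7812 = 4/9 = 2^2*3^( - 2 ) 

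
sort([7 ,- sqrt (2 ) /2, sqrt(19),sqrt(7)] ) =[ - sqrt( 2 )/2, sqrt(7),sqrt(19)  ,  7 ] 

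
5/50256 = 5/50256  =  0.00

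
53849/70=53849/70 = 769.27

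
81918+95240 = 177158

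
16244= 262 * 62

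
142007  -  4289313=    - 4147306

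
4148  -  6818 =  - 2670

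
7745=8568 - 823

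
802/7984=401/3992 = 0.10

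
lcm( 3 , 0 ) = 0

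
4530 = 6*755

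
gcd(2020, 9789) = 1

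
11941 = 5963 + 5978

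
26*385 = 10010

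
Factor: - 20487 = -3^1*6829^1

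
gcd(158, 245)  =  1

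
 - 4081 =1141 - 5222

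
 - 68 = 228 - 296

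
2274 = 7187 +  - 4913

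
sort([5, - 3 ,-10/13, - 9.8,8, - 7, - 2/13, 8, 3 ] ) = [ - 9.8, - 7, - 3, - 10/13, - 2/13,3, 5, 8, 8 ]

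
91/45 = 91/45 = 2.02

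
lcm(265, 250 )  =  13250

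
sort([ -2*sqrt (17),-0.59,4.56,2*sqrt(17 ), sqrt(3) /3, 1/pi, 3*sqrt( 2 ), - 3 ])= [-2 * sqrt(17 ), - 3, - 0.59,1/pi, sqrt( 3 )/3,  3*sqrt(2), 4.56, 2*sqrt( 17)]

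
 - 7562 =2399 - 9961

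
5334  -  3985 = 1349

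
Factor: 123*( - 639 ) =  - 3^3 * 41^1*71^1 = - 78597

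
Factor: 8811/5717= 3^2*11^1*89^1*5717^(-1 )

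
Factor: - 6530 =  - 2^1 * 5^1*653^1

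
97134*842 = 81786828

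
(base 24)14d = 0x2ad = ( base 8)1255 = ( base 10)685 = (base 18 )221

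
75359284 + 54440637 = 129799921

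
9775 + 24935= 34710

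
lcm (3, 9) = 9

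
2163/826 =309/118 = 2.62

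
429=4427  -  3998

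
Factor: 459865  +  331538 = 791403 = 3^1*251^1*1051^1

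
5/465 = 1/93 =0.01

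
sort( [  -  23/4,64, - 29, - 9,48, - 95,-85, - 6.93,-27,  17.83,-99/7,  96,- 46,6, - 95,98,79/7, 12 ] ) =[ - 95, - 95, -85,-46, - 29,  -  27, - 99/7, - 9,  -  6.93 ,- 23/4,  6, 79/7,12, 17.83,48, 64, 96, 98 ] 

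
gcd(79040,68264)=8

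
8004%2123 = 1635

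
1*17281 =17281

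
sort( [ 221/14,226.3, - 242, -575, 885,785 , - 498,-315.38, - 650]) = [ - 650,- 575, - 498, - 315.38, - 242, 221/14, 226.3,785,885] 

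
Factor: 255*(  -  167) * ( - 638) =2^1*3^1*5^1*11^1*17^1*29^1*167^1 = 27169230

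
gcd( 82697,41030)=1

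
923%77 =76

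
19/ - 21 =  - 1 + 2/21 = - 0.90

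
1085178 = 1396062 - 310884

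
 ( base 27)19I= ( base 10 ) 990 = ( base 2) 1111011110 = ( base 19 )2e2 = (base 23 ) 1K1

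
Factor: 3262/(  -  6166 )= - 7^1*233^1*3083^( - 1) =-  1631/3083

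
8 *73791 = 590328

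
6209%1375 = 709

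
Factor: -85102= - 2^1*17^1*2503^1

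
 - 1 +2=1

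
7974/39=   204 + 6/13 =204.46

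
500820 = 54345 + 446475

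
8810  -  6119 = 2691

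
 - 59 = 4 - 63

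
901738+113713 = 1015451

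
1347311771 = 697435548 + 649876223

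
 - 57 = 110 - 167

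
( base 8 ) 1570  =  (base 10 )888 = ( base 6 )4040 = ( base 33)QU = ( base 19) 28E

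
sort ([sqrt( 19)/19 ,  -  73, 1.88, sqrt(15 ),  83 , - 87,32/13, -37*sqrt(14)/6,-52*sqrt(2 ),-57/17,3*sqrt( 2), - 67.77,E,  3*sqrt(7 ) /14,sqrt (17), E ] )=[ - 87,-52*sqrt(2 ),-73, - 67.77 , - 37*sqrt(14 ) /6,-57/17, sqrt(19)/19 , 3*sqrt ( 7 ) /14 , 1.88, 32/13,  E,  E , sqrt(15), sqrt(17 ),  3*sqrt ( 2), 83]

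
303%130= 43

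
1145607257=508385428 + 637221829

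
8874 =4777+4097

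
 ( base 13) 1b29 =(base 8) 7773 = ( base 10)4091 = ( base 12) 244B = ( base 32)3VR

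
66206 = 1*66206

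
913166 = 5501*166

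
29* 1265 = 36685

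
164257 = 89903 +74354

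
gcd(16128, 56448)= 8064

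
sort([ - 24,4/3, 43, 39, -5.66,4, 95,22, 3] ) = [ - 24,  -  5.66, 4/3, 3,  4,22, 39,43 , 95 ]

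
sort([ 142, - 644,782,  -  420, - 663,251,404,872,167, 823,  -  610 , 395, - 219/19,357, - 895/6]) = [  -  663, - 644, - 610, - 420, - 895/6, - 219/19,  142, 167, 251,357,395,404,782,823, 872] 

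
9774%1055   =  279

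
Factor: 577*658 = 379666 = 2^1*7^1*47^1 * 577^1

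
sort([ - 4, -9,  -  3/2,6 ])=[ - 9, - 4, - 3/2,6 ] 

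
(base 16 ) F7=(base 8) 367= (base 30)87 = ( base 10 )247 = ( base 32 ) 7n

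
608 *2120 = 1288960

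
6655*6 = 39930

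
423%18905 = 423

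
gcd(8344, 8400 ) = 56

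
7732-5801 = 1931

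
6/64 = 3/32 = 0.09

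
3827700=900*4253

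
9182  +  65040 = 74222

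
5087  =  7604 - 2517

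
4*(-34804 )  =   - 139216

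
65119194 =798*81603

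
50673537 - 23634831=27038706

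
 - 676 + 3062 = 2386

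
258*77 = 19866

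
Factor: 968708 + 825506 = 2^1 * 17^1 * 113^1*467^1 = 1794214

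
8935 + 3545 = 12480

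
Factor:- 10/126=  - 3^ ( - 2 )*5^1 * 7^(-1) = - 5/63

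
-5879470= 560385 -6439855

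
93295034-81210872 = 12084162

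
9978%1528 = 810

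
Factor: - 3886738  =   - 2^1 * 709^1*2741^1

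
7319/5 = 7319/5  =  1463.80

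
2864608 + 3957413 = 6822021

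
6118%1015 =28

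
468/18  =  26 = 26.00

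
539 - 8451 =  - 7912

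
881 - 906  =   - 25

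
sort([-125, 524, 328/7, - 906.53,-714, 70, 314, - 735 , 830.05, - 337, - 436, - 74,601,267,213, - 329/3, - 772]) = [ - 906.53, - 772,-735, - 714,-436, - 337, - 125 ,-329/3, - 74, 328/7, 70, 213, 267, 314,524, 601, 830.05 ]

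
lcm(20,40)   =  40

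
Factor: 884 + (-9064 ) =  -2^2*5^1 * 409^1 = - 8180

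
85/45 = 17/9= 1.89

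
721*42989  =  30995069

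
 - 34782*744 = -25877808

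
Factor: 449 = 449^1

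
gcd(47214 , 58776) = 6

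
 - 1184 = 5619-6803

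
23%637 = 23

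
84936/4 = 21234 = 21234.00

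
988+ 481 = 1469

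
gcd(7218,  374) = 2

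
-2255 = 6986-9241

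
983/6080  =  983/6080 = 0.16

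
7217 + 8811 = 16028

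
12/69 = 4/23 = 0.17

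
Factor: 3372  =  2^2*3^1*281^1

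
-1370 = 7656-9026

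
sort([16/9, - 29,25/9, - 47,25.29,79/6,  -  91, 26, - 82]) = [ -91,  -  82, - 47, - 29, 16/9, 25/9, 79/6, 25.29,26 ] 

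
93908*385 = 36154580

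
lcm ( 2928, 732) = 2928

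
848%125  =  98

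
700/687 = 1 + 13/687 = 1.02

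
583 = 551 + 32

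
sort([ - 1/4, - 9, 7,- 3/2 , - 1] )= [ - 9, - 3/2, - 1 , - 1/4,7 ]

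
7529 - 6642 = 887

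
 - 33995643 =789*( - 43087)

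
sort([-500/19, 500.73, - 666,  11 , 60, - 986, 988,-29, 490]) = [ - 986, - 666, - 29, - 500/19 , 11,60,490, 500.73,988 ]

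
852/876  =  71/73 = 0.97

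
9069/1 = 9069 =9069.00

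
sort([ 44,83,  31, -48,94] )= [ - 48, 31, 44 , 83,94]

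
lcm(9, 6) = 18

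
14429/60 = 14429/60=240.48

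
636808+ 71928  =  708736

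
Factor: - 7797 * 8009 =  -62446173 = - 3^1*23^1*113^1*8009^1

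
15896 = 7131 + 8765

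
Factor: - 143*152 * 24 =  - 521664= - 2^6*3^1*11^1*13^1*19^1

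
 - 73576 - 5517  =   - 79093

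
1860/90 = 20  +  2/3  =  20.67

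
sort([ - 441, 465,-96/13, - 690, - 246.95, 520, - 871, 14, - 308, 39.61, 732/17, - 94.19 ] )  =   [-871, - 690, - 441, - 308, - 246.95, - 94.19, - 96/13, 14, 39.61, 732/17, 465,520 ] 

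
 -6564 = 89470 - 96034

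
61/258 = 61/258 = 0.24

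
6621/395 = 16 + 301/395 =16.76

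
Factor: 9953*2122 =2^1* 37^1 *269^1*1061^1 =21120266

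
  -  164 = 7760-7924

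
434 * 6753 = 2930802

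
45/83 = 45/83 =0.54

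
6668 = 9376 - 2708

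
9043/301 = 30 + 13/301 = 30.04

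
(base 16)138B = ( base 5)130003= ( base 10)5003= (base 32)4SB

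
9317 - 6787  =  2530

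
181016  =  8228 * 22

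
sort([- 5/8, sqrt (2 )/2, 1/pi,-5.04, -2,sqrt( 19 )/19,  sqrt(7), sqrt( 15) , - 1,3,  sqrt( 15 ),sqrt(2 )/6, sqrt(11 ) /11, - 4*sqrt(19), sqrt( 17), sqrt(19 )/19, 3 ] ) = [ - 4*sqrt( 19 ),-5.04, - 2, - 1,  -  5/8, sqrt(19 )/19,sqrt ( 19 ) /19, sqrt(2)/6,  sqrt( 11)/11,1/pi,sqrt(2)/2, sqrt( 7), 3, 3, sqrt( 15 ), sqrt( 15 ),sqrt(17 )] 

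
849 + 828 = 1677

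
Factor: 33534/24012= 81/58 = 2^ ( - 1)*3^4*29^ ( - 1 ) 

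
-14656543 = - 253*57931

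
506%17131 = 506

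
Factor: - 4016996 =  - 2^2*23^1*47^1*929^1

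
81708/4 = 20427 = 20427.00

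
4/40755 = 4/40755 = 0.00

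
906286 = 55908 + 850378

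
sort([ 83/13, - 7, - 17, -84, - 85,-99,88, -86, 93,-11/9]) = [ - 99, - 86, - 85, - 84 , - 17, - 7 , - 11/9, 83/13,88,  93] 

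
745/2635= 149/527 =0.28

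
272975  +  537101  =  810076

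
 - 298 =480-778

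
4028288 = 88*45776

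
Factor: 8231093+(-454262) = 7776831= 3^1*2592277^1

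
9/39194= 9/39194 = 0.00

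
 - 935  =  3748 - 4683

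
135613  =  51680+83933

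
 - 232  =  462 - 694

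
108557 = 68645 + 39912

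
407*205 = 83435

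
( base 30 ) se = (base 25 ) 194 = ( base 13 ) 509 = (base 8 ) 1526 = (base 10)854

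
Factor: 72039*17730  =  2^1*3^3*5^1*11^1*37^1*59^1*197^1 =1277251470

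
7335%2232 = 639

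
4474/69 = 4474/69 = 64.84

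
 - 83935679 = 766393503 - 850329182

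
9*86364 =777276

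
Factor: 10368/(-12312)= -2^4*19^( - 1 )=-  16/19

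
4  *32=128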